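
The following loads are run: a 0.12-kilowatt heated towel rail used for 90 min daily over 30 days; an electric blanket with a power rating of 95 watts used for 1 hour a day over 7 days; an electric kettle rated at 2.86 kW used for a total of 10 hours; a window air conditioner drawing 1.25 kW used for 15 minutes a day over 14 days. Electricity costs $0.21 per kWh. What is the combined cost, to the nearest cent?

heated towel rail: Runtime = 90 min × 30 = 2700 min = 45 h
heated towel rail: 0.12 kW × 45 h = 5.4 kWh
electric blanket: Runtime = 1 h/day × 7 days = 7 h
electric blanket: 0.095 kW × 7 h = 0.665 kWh
electric kettle: 2.86 kW × 10 h = 28.6 kWh
window air conditioner: Runtime = 15 min × 14 = 210 min = 3.5 h
window air conditioner: 1.25 kW × 3.5 h = 4.375 kWh
Total energy = 39.04 kWh
Cost = 39.04 × $0.21 = $8.20

$8.20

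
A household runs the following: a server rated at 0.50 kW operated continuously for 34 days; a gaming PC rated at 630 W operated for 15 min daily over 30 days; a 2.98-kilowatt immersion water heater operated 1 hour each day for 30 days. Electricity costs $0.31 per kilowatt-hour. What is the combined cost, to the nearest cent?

server: Runtime = 24 h × 34 = 816 h
server: 0.5 kW × 816 h = 408 kWh
gaming PC: Runtime = 15 min × 30 = 450 min = 7.5 h
gaming PC: 0.63 kW × 7.5 h = 4.725 kWh
immersion water heater: Runtime = 1 h/day × 30 days = 30 h
immersion water heater: 2.98 kW × 30 h = 89.4 kWh
Total energy = 502.125 kWh
Cost = 502.125 × $0.31 = $155.66

$155.66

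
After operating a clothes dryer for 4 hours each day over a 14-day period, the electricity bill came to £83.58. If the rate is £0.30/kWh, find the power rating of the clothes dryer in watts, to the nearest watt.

4975 W

Energy = £83.58 ÷ £0.30/kWh = 278.6 kWh
Runtime = 4 h/day × 14 days = 56 h
Power = 278.6 kWh ÷ 56 h = 4.975 kW = 4975 W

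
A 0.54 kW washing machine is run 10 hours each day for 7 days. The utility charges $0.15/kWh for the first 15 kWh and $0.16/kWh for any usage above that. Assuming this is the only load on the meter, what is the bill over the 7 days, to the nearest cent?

$5.90

Runtime = 10 h/day × 7 days = 70 h
Energy = 0.54 kW × 70 h = 37.8 kWh
Tier 1 (0–15 kWh): 15 × $0.15 = $2.25
Above 15 kWh: 22.8 × $0.16 = $3.648
Bill = $5.90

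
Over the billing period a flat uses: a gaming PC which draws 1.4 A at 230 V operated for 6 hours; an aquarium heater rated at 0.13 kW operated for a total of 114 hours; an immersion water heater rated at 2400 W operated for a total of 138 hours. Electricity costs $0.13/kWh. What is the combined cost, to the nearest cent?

gaming PC: Power = 1.4 A × 230 V = 322 W = 0.322 kW
gaming PC: 0.322 kW × 6 h = 1.932 kWh
aquarium heater: 0.13 kW × 114 h = 14.82 kWh
immersion water heater: 2.4 kW × 138 h = 331.2 kWh
Total energy = 347.952 kWh
Cost = 347.952 × $0.13 = $45.23

$45.23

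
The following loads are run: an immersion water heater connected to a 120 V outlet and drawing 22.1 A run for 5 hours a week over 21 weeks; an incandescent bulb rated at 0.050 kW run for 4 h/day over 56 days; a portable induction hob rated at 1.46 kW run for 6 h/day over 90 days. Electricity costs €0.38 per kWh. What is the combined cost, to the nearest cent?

€409.66

immersion water heater: Power = 22.1 A × 120 V = 2652 W = 2.652 kW
immersion water heater: Runtime = 5 h/week × 21 weeks = 105 h
immersion water heater: 2.652 kW × 105 h = 278.46 kWh
incandescent bulb: Runtime = 4 h/day × 56 days = 224 h
incandescent bulb: 0.05 kW × 224 h = 11.2 kWh
portable induction hob: Runtime = 6 h/day × 90 days = 540 h
portable induction hob: 1.46 kW × 540 h = 788.4 kWh
Total energy = 1078.06 kWh
Cost = 1078.06 × €0.38 = €409.66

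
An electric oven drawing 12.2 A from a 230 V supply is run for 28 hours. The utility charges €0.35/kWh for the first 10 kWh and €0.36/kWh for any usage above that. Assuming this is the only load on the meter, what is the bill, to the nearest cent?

Power = 12.2 A × 230 V = 2806 W = 2.806 kW
Energy = 2.806 kW × 28 h = 78.568 kWh
Tier 1 (0–10 kWh): 10 × €0.35 = €3.5
Above 10 kWh: 68.568 × €0.36 = €24.68448
Bill = €28.18

€28.18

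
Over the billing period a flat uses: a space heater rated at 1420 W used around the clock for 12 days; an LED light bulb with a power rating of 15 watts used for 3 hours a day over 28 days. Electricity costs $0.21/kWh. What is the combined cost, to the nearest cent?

space heater: Runtime = 24 h × 12 = 288 h
space heater: 1.42 kW × 288 h = 408.96 kWh
LED light bulb: Runtime = 3 h/day × 28 days = 84 h
LED light bulb: 0.015 kW × 84 h = 1.26 kWh
Total energy = 410.22 kWh
Cost = 410.22 × $0.21 = $86.15

$86.15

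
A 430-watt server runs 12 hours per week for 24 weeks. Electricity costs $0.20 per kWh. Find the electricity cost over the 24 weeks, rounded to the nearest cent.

$24.77

Runtime = 12 h/week × 24 weeks = 288 h
Energy = 0.43 kW × 288 h = 123.84 kWh
Cost = 123.84 kWh × $0.20/kWh = $24.77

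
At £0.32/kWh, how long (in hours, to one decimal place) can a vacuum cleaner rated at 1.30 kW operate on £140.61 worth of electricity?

Energy available = £140.61 ÷ £0.32/kWh = 439.4063 kWh
Hours = 439.4063 kWh ÷ 1.3 kW = 338.0 h

338.0 h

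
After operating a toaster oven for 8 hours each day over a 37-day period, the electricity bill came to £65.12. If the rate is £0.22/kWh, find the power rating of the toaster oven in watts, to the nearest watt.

1000 W

Energy = £65.12 ÷ £0.22/kWh = 296 kWh
Runtime = 8 h/day × 37 days = 296 h
Power = 296 kWh ÷ 296 h = 1 kW = 1000 W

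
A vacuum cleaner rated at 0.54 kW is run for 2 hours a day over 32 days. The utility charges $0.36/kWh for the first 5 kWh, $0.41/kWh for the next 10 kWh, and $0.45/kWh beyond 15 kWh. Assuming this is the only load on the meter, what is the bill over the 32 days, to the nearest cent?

$14.70

Runtime = 2 h/day × 32 days = 64 h
Energy = 0.54 kW × 64 h = 34.56 kWh
Tier 1 (0–5 kWh): 5 × $0.36 = $1.8
Tier 2 (5–15 kWh): 10 × $0.41 = $4.1
Above 15 kWh: 19.56 × $0.45 = $8.802
Bill = $14.70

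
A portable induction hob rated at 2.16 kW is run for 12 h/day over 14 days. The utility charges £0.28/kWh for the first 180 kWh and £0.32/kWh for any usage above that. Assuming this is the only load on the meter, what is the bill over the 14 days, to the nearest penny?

Runtime = 12 h/day × 14 days = 168 h
Energy = 2.16 kW × 168 h = 362.88 kWh
Tier 1 (0–180 kWh): 180 × £0.28 = £50.4
Above 180 kWh: 182.88 × £0.32 = £58.5216
Bill = £108.92

£108.92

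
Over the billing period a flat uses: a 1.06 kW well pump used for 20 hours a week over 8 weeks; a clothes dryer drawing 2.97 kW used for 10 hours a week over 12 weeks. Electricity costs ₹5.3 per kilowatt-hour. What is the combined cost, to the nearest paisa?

₹2787.80

well pump: Runtime = 20 h/week × 8 weeks = 160 h
well pump: 1.06 kW × 160 h = 169.6 kWh
clothes dryer: Runtime = 10 h/week × 12 weeks = 120 h
clothes dryer: 2.97 kW × 120 h = 356.4 kWh
Total energy = 526 kWh
Cost = 526 × ₹5.3 = ₹2787.80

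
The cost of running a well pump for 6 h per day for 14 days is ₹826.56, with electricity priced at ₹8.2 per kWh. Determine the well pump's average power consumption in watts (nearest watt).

1200 W

Energy = ₹826.56 ÷ ₹8.2/kWh = 100.8 kWh
Runtime = 6 h/day × 14 days = 84 h
Power = 100.8 kWh ÷ 84 h = 1.2 kW = 1200 W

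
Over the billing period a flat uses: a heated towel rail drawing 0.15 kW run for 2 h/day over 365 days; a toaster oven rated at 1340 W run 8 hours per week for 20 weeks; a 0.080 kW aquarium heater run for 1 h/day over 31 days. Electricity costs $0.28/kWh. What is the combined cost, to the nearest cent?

$91.39

heated towel rail: Runtime = 2 h/day × 365 days = 730 h
heated towel rail: 0.15 kW × 730 h = 109.5 kWh
toaster oven: Runtime = 8 h/week × 20 weeks = 160 h
toaster oven: 1.34 kW × 160 h = 214.4 kWh
aquarium heater: Runtime = 1 h/day × 31 days = 31 h
aquarium heater: 0.08 kW × 31 h = 2.48 kWh
Total energy = 326.38 kWh
Cost = 326.38 × $0.28 = $91.39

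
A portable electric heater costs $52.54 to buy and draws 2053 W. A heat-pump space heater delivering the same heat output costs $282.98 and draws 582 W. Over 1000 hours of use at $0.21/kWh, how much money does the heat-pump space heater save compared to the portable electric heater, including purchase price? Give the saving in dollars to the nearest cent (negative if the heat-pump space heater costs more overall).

$78.47

portable electric heater: $52.54 + (2053/1000) kW × 1000 h × $0.21 = $52.54 + $431.13 = $483.67
heat-pump space heater: $282.98 + (582/1000) kW × 1000 h × $0.21 = $282.98 + $122.22 = $405.2
Saving = $483.67 − $405.2 = $78.47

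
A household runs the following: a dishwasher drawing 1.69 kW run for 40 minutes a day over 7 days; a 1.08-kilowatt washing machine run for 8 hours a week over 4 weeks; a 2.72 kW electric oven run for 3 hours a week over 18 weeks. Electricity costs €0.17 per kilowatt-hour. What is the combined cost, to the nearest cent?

€32.19

dishwasher: Runtime = 40 min × 7 = 280 min = 4.666666… h
dishwasher: 1.69 kW × 4.666666… h = 7.886666… kWh
washing machine: Runtime = 8 h/week × 4 weeks = 32 h
washing machine: 1.08 kW × 32 h = 34.56 kWh
electric oven: Runtime = 3 h/week × 18 weeks = 54 h
electric oven: 2.72 kW × 54 h = 146.88 kWh
Total energy = 189.326666… kWh
Cost = 189.326666… × €0.17 = €32.19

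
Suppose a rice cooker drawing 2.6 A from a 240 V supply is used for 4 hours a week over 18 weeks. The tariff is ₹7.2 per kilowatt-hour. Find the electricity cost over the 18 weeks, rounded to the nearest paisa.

Power = 2.6 A × 240 V = 624 W = 0.624 kW
Runtime = 4 h/week × 18 weeks = 72 h
Energy = 0.624 kW × 72 h = 44.928 kWh
Cost = 44.928 kWh × ₹7.2/kWh = ₹323.48

₹323.48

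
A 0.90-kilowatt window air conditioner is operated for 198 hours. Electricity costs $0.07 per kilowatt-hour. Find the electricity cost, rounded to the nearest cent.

Energy = 0.9 kW × 198 h = 178.2 kWh
Cost = 178.2 kWh × $0.07/kWh = $12.47

$12.47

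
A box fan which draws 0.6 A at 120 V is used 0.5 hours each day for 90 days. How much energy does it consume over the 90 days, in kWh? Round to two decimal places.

Power = 0.6 A × 120 V = 72 W = 0.072 kW
Runtime = 0.5 h/day × 90 days = 45 h
Energy = 0.072 kW × 45 h = 3.24 kWh

3.24 kWh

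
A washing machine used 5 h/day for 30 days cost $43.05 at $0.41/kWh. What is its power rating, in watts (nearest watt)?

Energy = $43.05 ÷ $0.41/kWh = 105 kWh
Runtime = 5 h/day × 30 days = 150 h
Power = 105 kWh ÷ 150 h = 0.7 kW = 700 W

700 W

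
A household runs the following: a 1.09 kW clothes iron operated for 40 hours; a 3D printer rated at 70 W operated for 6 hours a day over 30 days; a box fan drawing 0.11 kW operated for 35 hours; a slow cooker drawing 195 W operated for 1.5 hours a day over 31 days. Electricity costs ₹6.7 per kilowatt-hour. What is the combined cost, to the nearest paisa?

clothes iron: 1.09 kW × 40 h = 43.6 kWh
3D printer: Runtime = 6 h/day × 30 days = 180 h
3D printer: 0.07 kW × 180 h = 12.6 kWh
box fan: 0.11 kW × 35 h = 3.85 kWh
slow cooker: Runtime = 1.5 h/day × 31 days = 46.5 h
slow cooker: 0.195 kW × 46.5 h = 9.0675 kWh
Total energy = 69.1175 kWh
Cost = 69.1175 × ₹6.7 = ₹463.09

₹463.09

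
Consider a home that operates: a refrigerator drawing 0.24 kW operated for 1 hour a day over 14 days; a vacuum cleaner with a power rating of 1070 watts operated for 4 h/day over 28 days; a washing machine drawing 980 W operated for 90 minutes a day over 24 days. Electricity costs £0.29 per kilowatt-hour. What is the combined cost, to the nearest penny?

£45.96

refrigerator: Runtime = 1 h/day × 14 days = 14 h
refrigerator: 0.24 kW × 14 h = 3.36 kWh
vacuum cleaner: Runtime = 4 h/day × 28 days = 112 h
vacuum cleaner: 1.07 kW × 112 h = 119.84 kWh
washing machine: Runtime = 90 min × 24 = 2160 min = 36 h
washing machine: 0.98 kW × 36 h = 35.28 kWh
Total energy = 158.48 kWh
Cost = 158.48 × £0.29 = £45.96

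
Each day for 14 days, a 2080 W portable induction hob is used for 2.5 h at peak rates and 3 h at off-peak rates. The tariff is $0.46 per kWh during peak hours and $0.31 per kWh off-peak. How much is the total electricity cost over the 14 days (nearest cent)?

$60.57

Peak energy = 2.08 kW × 2.5 h × 14 = 72.8 kWh
Off-peak energy = 2.08 kW × 3 h × 14 = 87.36 kWh
Cost = 72.8 × $0.46 + 87.36 × $0.31 = $33.488 + $27.0816 = $60.57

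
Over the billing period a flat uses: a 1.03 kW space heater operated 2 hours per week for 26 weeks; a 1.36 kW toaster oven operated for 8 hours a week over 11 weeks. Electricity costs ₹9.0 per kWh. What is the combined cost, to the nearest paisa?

space heater: Runtime = 2 h/week × 26 weeks = 52 h
space heater: 1.03 kW × 52 h = 53.56 kWh
toaster oven: Runtime = 8 h/week × 11 weeks = 88 h
toaster oven: 1.36 kW × 88 h = 119.68 kWh
Total energy = 173.24 kWh
Cost = 173.24 × ₹9.0 = ₹1559.16

₹1559.16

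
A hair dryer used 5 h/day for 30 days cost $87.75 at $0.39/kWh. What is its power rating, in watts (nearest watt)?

1500 W

Energy = $87.75 ÷ $0.39/kWh = 225 kWh
Runtime = 5 h/day × 30 days = 150 h
Power = 225 kWh ÷ 150 h = 1.5 kW = 1500 W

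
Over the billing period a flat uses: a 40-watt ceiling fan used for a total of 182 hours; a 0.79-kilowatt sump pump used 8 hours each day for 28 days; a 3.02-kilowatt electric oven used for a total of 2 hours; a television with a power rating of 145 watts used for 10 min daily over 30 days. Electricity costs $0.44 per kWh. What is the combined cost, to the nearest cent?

$84.04

ceiling fan: 0.04 kW × 182 h = 7.28 kWh
sump pump: Runtime = 8 h/day × 28 days = 224 h
sump pump: 0.79 kW × 224 h = 176.96 kWh
electric oven: 3.02 kW × 2 h = 6.04 kWh
television: Runtime = 10 min × 30 = 300 min = 5 h
television: 0.145 kW × 5 h = 0.725 kWh
Total energy = 191.005 kWh
Cost = 191.005 × $0.44 = $84.04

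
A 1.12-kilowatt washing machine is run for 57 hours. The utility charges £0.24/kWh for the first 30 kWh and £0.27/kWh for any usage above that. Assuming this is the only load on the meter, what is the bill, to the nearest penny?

£16.34

Energy = 1.12 kW × 57 h = 63.84 kWh
Tier 1 (0–30 kWh): 30 × £0.24 = £7.2
Above 30 kWh: 33.84 × £0.27 = £9.1368
Bill = £16.34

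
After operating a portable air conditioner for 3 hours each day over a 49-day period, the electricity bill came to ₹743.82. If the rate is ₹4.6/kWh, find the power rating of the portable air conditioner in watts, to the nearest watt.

Energy = ₹743.82 ÷ ₹4.6/kWh = 161.7 kWh
Runtime = 3 h/day × 49 days = 147 h
Power = 161.7 kWh ÷ 147 h = 1.1 kW = 1100 W

1100 W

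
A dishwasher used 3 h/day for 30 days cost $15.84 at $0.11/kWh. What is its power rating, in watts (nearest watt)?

1600 W

Energy = $15.84 ÷ $0.11/kWh = 144 kWh
Runtime = 3 h/day × 30 days = 90 h
Power = 144 kWh ÷ 90 h = 1.6 kW = 1600 W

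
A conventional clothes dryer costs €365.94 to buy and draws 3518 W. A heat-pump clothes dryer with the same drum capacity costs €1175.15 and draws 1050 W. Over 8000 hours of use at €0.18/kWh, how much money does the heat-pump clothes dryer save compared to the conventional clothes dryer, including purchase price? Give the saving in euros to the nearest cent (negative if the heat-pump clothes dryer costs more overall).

€2744.71

conventional clothes dryer: €365.94 + (3518/1000) kW × 8000 h × €0.18 = €365.94 + €5065.92 = €5431.86
heat-pump clothes dryer: €1175.15 + (1050/1000) kW × 8000 h × €0.18 = €1175.15 + €1512 = €2687.15
Saving = €5431.86 − €2687.15 = €2744.71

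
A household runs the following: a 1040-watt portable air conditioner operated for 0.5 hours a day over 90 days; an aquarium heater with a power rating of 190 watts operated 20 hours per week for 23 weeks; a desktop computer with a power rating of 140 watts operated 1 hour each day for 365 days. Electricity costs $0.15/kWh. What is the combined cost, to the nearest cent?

portable air conditioner: Runtime = 0.5 h/day × 90 days = 45 h
portable air conditioner: 1.04 kW × 45 h = 46.8 kWh
aquarium heater: Runtime = 20 h/week × 23 weeks = 460 h
aquarium heater: 0.19 kW × 460 h = 87.4 kWh
desktop computer: Runtime = 1 h/day × 365 days = 365 h
desktop computer: 0.14 kW × 365 h = 51.1 kWh
Total energy = 185.3 kWh
Cost = 185.3 × $0.15 = $27.80

$27.80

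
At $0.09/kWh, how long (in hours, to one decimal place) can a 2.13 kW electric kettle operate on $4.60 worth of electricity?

Energy available = $4.60 ÷ $0.09/kWh = 51.1111 kWh
Hours = 51.1111 kWh ÷ 2.13 kW = 24.0 h

24.0 h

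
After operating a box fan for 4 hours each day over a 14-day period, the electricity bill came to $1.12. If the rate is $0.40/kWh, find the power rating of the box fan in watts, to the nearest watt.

Energy = $1.12 ÷ $0.40/kWh = 2.8 kWh
Runtime = 4 h/day × 14 days = 56 h
Power = 2.8 kWh ÷ 56 h = 0.05 kW = 50 W

50 W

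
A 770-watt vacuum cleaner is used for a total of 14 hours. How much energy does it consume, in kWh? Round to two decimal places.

10.78 kWh

Energy = 0.77 kW × 14 h = 10.78 kWh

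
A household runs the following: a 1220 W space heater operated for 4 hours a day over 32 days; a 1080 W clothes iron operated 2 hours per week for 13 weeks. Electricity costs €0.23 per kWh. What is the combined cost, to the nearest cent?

space heater: Runtime = 4 h/day × 32 days = 128 h
space heater: 1.22 kW × 128 h = 156.16 kWh
clothes iron: Runtime = 2 h/week × 13 weeks = 26 h
clothes iron: 1.08 kW × 26 h = 28.08 kWh
Total energy = 184.24 kWh
Cost = 184.24 × €0.23 = €42.38

€42.38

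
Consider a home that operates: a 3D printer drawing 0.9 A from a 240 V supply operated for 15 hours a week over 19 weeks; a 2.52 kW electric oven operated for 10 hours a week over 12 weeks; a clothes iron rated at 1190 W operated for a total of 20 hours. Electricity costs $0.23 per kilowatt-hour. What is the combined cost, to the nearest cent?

3D printer: Power = 0.9 A × 240 V = 216 W = 0.216 kW
3D printer: Runtime = 15 h/week × 19 weeks = 285 h
3D printer: 0.216 kW × 285 h = 61.56 kWh
electric oven: Runtime = 10 h/week × 12 weeks = 120 h
electric oven: 2.52 kW × 120 h = 302.4 kWh
clothes iron: 1.19 kW × 20 h = 23.8 kWh
Total energy = 387.76 kWh
Cost = 387.76 × $0.23 = $89.18

$89.18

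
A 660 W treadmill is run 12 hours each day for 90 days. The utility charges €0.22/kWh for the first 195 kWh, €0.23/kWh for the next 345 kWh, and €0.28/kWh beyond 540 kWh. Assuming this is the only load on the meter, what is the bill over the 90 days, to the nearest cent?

Runtime = 12 h/day × 90 days = 1080 h
Energy = 0.66 kW × 1080 h = 712.8 kWh
Tier 1 (0–195 kWh): 195 × €0.22 = €42.9
Tier 2 (195–540 kWh): 345 × €0.23 = €79.35
Above 540 kWh: 172.8 × €0.28 = €48.384
Bill = €170.63

€170.63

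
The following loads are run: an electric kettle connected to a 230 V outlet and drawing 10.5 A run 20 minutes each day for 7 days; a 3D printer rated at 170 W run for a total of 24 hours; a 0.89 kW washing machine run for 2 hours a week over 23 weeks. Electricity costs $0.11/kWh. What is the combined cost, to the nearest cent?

$5.57

electric kettle: Power = 10.5 A × 230 V = 2415 W = 2.415 kW
electric kettle: Runtime = 20 min × 7 = 140 min = 2.333333… h
electric kettle: 2.415 kW × 2.333333… h = 5.635 kWh
3D printer: 0.17 kW × 24 h = 4.08 kWh
washing machine: Runtime = 2 h/week × 23 weeks = 46 h
washing machine: 0.89 kW × 46 h = 40.94 kWh
Total energy = 50.655 kWh
Cost = 50.655 × $0.11 = $5.57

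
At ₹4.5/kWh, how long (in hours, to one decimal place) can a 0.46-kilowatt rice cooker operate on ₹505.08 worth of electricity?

Energy available = ₹505.08 ÷ ₹4.5/kWh = 112.24 kWh
Hours = 112.24 kWh ÷ 0.46 kW = 244.0 h

244.0 h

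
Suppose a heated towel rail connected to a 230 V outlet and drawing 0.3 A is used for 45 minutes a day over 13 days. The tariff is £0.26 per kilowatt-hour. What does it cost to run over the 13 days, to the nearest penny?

Power = 0.3 A × 230 V = 69 W = 0.069 kW
Runtime = 45 min × 13 = 585 min = 9.75 h
Energy = 0.069 kW × 9.75 h = 0.67275 kWh
Cost = 0.67275 kWh × £0.26/kWh = £0.17

£0.17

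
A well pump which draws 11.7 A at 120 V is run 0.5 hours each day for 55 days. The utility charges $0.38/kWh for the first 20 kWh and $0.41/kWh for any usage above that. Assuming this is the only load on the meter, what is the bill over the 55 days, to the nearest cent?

$15.23

Power = 11.7 A × 120 V = 1404 W = 1.404 kW
Runtime = 0.5 h/day × 55 days = 27.5 h
Energy = 1.404 kW × 27.5 h = 38.61 kWh
Tier 1 (0–20 kWh): 20 × $0.38 = $7.6
Above 20 kWh: 18.61 × $0.41 = $7.6301
Bill = $15.23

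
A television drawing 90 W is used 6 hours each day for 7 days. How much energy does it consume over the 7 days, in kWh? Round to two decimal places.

3.78 kWh

Runtime = 6 h/day × 7 days = 42 h
Energy = 0.09 kW × 42 h = 3.78 kWh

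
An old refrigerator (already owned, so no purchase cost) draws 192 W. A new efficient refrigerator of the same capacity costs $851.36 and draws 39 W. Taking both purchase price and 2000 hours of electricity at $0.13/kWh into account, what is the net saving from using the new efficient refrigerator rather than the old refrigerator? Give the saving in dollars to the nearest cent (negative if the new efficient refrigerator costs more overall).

old refrigerator: $0.00 + (192/1000) kW × 2000 h × $0.13 = $0.00 + $49.92 = $49.92
new efficient refrigerator: $851.36 + (39/1000) kW × 2000 h × $0.13 = $851.36 + $10.14 = $861.5
Saving = $49.92 − $861.5 = −$811.58

-$811.58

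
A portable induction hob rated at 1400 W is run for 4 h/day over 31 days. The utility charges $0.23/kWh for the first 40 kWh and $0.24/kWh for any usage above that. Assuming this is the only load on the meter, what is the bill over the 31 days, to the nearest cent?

Runtime = 4 h/day × 31 days = 124 h
Energy = 1.4 kW × 124 h = 173.6 kWh
Tier 1 (0–40 kWh): 40 × $0.23 = $9.2
Above 40 kWh: 133.6 × $0.24 = $32.064
Bill = $41.26

$41.26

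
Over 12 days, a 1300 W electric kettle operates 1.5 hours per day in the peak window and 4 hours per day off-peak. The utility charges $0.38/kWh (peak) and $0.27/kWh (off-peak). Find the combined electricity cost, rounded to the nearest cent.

$25.74

Peak energy = 1.3 kW × 1.5 h × 12 = 23.4 kWh
Off-peak energy = 1.3 kW × 4 h × 12 = 62.4 kWh
Cost = 23.4 × $0.38 + 62.4 × $0.27 = $8.892 + $16.848 = $25.74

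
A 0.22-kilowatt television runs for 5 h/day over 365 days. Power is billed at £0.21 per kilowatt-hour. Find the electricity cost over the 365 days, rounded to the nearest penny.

Runtime = 5 h/day × 365 days = 1825 h
Energy = 0.22 kW × 1825 h = 401.5 kWh
Cost = 401.5 kWh × £0.21/kWh = £84.32

£84.32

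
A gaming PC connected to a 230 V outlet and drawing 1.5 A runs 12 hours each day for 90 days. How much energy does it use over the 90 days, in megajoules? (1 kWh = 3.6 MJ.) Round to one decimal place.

1341.4 MJ

Power = 1.5 A × 230 V = 345 W = 0.345 kW
Runtime = 12 h/day × 90 days = 1080 h
Energy = 0.345 kW × 1080 h = 372.6 kWh
= 372.6 × 3.6 MJ = 1341.4 MJ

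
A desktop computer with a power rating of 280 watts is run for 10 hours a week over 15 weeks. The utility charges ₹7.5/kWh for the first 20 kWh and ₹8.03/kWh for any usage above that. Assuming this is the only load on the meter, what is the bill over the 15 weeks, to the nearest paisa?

₹326.66

Runtime = 10 h/week × 15 weeks = 150 h
Energy = 0.28 kW × 150 h = 42 kWh
Tier 1 (0–20 kWh): 20 × ₹7.5 = ₹150
Above 20 kWh: 22 × ₹8.03 = ₹176.66
Bill = ₹326.66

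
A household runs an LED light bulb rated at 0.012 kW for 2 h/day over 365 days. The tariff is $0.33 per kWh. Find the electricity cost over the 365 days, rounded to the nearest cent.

$2.89

Runtime = 2 h/day × 365 days = 730 h
Energy = 0.012 kW × 730 h = 8.76 kWh
Cost = 8.76 kWh × $0.33/kWh = $2.89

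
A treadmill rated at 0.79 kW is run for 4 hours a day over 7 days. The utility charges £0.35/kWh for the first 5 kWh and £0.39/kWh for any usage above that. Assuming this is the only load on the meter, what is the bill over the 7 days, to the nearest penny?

£8.43

Runtime = 4 h/day × 7 days = 28 h
Energy = 0.79 kW × 28 h = 22.12 kWh
Tier 1 (0–5 kWh): 5 × £0.35 = £1.75
Above 5 kWh: 17.12 × £0.39 = £6.6768
Bill = £8.43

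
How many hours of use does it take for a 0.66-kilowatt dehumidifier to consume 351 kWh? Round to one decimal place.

531.8 h

Hours = 351 kWh ÷ 0.66 kW = 531.8 h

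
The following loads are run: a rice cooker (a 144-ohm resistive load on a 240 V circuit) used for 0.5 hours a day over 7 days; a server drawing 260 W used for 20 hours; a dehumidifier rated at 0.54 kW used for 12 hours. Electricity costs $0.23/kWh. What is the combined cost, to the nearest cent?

rice cooker: Power = V²/R = 240²/144 = 400 W = 0.4 kW
rice cooker: Runtime = 0.5 h/day × 7 days = 3.5 h
rice cooker: 0.4 kW × 3.5 h = 1.4 kWh
server: 0.26 kW × 20 h = 5.2 kWh
dehumidifier: 0.54 kW × 12 h = 6.48 kWh
Total energy = 13.08 kWh
Cost = 13.08 × $0.23 = $3.01

$3.01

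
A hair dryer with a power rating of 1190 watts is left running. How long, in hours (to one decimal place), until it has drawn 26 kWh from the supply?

21.8 h

Hours = 26 kWh ÷ 1.19 kW = 21.8 h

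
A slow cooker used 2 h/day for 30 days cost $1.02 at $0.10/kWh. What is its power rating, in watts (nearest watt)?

Energy = $1.02 ÷ $0.10/kWh = 10.2 kWh
Runtime = 2 h/day × 30 days = 60 h
Power = 10.2 kWh ÷ 60 h = 0.17 kW = 170 W

170 W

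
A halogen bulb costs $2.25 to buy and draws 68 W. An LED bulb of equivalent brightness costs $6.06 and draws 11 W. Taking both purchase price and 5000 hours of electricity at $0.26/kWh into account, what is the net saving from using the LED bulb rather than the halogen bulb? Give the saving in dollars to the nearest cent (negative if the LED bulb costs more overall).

$70.29

halogen bulb: $2.25 + (68/1000) kW × 5000 h × $0.26 = $2.25 + $88.4 = $90.65
LED bulb: $6.06 + (11/1000) kW × 5000 h × $0.26 = $6.06 + $14.3 = $20.36
Saving = $90.65 − $20.36 = $70.29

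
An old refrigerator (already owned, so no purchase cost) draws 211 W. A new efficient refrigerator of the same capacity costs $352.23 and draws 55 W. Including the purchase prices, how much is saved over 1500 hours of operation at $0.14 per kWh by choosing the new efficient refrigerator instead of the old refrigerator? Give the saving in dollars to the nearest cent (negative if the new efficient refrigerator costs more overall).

-$319.47

old refrigerator: $0.00 + (211/1000) kW × 1500 h × $0.14 = $0.00 + $44.31 = $44.31
new efficient refrigerator: $352.23 + (55/1000) kW × 1500 h × $0.14 = $352.23 + $11.55 = $363.78
Saving = $44.31 − $363.78 = −$319.47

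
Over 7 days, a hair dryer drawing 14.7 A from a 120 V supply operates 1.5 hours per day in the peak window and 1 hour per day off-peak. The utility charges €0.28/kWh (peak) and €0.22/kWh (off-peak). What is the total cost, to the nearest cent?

Power = 14.7 A × 120 V = 1764 W = 1.764 kW
Peak energy = 1.764 kW × 1.5 h × 7 = 18.522 kWh
Off-peak energy = 1.764 kW × 1 h × 7 = 12.348 kWh
Cost = 18.522 × €0.28 + 12.348 × €0.22 = €5.18616 + €2.71656 = €7.90

€7.90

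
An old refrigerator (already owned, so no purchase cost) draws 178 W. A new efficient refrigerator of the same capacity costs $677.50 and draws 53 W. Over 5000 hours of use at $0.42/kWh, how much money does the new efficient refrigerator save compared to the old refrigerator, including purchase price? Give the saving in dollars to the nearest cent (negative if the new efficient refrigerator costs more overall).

old refrigerator: $0.00 + (178/1000) kW × 5000 h × $0.42 = $0.00 + $373.8 = $373.8
new efficient refrigerator: $677.50 + (53/1000) kW × 5000 h × $0.42 = $677.50 + $111.3 = $788.8
Saving = $373.8 − $788.8 = −$415

-$415.00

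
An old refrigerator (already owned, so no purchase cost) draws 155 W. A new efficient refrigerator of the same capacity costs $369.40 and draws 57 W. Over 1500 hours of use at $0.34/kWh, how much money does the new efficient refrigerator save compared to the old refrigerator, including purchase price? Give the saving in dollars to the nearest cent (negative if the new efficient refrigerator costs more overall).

old refrigerator: $0.00 + (155/1000) kW × 1500 h × $0.34 = $0.00 + $79.05 = $79.05
new efficient refrigerator: $369.40 + (57/1000) kW × 1500 h × $0.34 = $369.40 + $29.07 = $398.47
Saving = $79.05 − $398.47 = −$319.42

-$319.42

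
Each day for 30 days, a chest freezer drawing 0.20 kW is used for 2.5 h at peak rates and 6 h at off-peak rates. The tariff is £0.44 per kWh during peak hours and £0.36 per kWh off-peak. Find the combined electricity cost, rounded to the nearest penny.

Peak energy = 0.2 kW × 2.5 h × 30 = 15 kWh
Off-peak energy = 0.2 kW × 6 h × 30 = 36 kWh
Cost = 15 × £0.44 + 36 × £0.36 = £6.6 + £12.96 = £19.56

£19.56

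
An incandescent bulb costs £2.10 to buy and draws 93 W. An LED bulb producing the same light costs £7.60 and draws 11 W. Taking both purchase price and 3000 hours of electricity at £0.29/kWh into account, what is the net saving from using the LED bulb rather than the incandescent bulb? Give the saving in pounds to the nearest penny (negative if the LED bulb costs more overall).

£65.84

incandescent bulb: £2.10 + (93/1000) kW × 3000 h × £0.29 = £2.10 + £80.91 = £83.01
LED bulb: £7.60 + (11/1000) kW × 3000 h × £0.29 = £7.60 + £9.57 = £17.17
Saving = £83.01 − £17.17 = £65.84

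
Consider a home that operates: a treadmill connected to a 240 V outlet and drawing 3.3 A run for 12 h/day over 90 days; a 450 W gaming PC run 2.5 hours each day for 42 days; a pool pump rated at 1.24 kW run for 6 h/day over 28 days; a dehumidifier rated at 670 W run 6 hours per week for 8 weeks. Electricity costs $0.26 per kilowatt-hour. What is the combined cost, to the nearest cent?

treadmill: Power = 3.3 A × 240 V = 792 W = 0.792 kW
treadmill: Runtime = 12 h/day × 90 days = 1080 h
treadmill: 0.792 kW × 1080 h = 855.36 kWh
gaming PC: Runtime = 2.5 h/day × 42 days = 105 h
gaming PC: 0.45 kW × 105 h = 47.25 kWh
pool pump: Runtime = 6 h/day × 28 days = 168 h
pool pump: 1.24 kW × 168 h = 208.32 kWh
dehumidifier: Runtime = 6 h/week × 8 weeks = 48 h
dehumidifier: 0.67 kW × 48 h = 32.16 kWh
Total energy = 1143.09 kWh
Cost = 1143.09 × $0.26 = $297.20

$297.20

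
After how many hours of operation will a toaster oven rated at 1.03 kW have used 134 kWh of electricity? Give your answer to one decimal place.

130.1 h

Hours = 134 kWh ÷ 1.03 kW = 130.1 h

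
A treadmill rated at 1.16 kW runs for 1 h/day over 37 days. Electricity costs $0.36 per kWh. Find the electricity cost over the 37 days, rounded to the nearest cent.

$15.45

Runtime = 1 h/day × 37 days = 37 h
Energy = 1.16 kW × 37 h = 42.92 kWh
Cost = 42.92 kWh × $0.36/kWh = $15.45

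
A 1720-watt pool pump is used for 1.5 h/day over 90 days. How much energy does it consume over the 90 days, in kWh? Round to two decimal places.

232.20 kWh

Runtime = 1.5 h/day × 90 days = 135 h
Energy = 1.72 kW × 135 h = 232.2 kWh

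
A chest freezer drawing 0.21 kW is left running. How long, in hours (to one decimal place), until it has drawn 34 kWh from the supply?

161.9 h

Hours = 34 kWh ÷ 0.21 kW = 161.9 h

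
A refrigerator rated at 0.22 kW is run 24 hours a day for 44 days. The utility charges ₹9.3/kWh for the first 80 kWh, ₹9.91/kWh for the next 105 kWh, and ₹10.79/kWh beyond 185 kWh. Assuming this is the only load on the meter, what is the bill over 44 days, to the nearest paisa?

Runtime = 24 h × 44 = 1056 h
Energy = 0.22 kW × 1056 h = 232.32 kWh
Tier 1 (0–80 kWh): 80 × ₹9.3 = ₹744
Tier 2 (80–185 kWh): 105 × ₹9.91 = ₹1040.55
Above 185 kWh: 47.32 × ₹10.79 = ₹510.5828
Bill = ₹2295.13

₹2295.13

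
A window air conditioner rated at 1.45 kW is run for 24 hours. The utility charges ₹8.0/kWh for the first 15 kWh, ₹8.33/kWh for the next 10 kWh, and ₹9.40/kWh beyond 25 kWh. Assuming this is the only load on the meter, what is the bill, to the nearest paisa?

₹295.42

Energy = 1.45 kW × 24 h = 34.8 kWh
Tier 1 (0–15 kWh): 15 × ₹8.0 = ₹120
Tier 2 (15–25 kWh): 10 × ₹8.33 = ₹83.3
Above 25 kWh: 9.8 × ₹9.40 = ₹92.12
Bill = ₹295.42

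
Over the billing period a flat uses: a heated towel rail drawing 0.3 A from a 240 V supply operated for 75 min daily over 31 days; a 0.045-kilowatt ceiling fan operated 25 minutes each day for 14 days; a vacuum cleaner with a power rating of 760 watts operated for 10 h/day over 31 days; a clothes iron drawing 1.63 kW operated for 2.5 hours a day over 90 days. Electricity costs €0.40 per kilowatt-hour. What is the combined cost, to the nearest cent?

€242.16

heated towel rail: Power = 0.3 A × 240 V = 72 W = 0.072 kW
heated towel rail: Runtime = 75 min × 31 = 2325 min = 38.75 h
heated towel rail: 0.072 kW × 38.75 h = 2.79 kWh
ceiling fan: Runtime = 25 min × 14 = 350 min = 5.833333… h
ceiling fan: 0.045 kW × 5.833333… h = 0.2625 kWh
vacuum cleaner: Runtime = 10 h/day × 31 days = 310 h
vacuum cleaner: 0.76 kW × 310 h = 235.6 kWh
clothes iron: Runtime = 2.5 h/day × 90 days = 225 h
clothes iron: 1.63 kW × 225 h = 366.75 kWh
Total energy = 605.4025 kWh
Cost = 605.4025 × €0.40 = €242.16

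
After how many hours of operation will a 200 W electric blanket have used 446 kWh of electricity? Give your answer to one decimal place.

Hours = 446 kWh ÷ 0.2 kW = 2230.0 h

2230.0 h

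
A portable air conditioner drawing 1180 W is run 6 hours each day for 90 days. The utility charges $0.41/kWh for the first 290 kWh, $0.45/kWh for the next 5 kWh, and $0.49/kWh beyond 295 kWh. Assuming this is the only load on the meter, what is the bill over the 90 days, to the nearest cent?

Runtime = 6 h/day × 90 days = 540 h
Energy = 1.18 kW × 540 h = 637.2 kWh
Tier 1 (0–290 kWh): 290 × $0.41 = $118.9
Tier 2 (290–295 kWh): 5 × $0.45 = $2.25
Above 295 kWh: 342.2 × $0.49 = $167.678
Bill = $288.83

$288.83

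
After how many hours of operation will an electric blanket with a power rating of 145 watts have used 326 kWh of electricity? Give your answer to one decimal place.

Hours = 326 kWh ÷ 0.145 kW = 2248.3 h

2248.3 h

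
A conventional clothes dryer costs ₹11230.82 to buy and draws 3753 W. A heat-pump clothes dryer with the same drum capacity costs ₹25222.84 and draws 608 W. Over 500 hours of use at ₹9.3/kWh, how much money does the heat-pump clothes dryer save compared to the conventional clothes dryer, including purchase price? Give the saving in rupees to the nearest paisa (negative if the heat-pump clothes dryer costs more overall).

conventional clothes dryer: ₹11230.82 + (3753/1000) kW × 500 h × ₹9.3 = ₹11230.82 + ₹17451.45 = ₹28682.27
heat-pump clothes dryer: ₹25222.84 + (608/1000) kW × 500 h × ₹9.3 = ₹25222.84 + ₹2827.2 = ₹28050.04
Saving = ₹28682.27 − ₹28050.04 = ₹632.23

₹632.23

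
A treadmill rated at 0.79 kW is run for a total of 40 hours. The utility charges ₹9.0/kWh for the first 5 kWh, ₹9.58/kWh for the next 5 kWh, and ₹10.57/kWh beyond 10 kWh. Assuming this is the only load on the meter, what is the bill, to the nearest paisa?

Energy = 0.79 kW × 40 h = 31.6 kWh
Tier 1 (0–5 kWh): 5 × ₹9.0 = ₹45
Tier 2 (5–10 kWh): 5 × ₹9.58 = ₹47.9
Above 10 kWh: 21.6 × ₹10.57 = ₹228.312
Bill = ₹321.21

₹321.21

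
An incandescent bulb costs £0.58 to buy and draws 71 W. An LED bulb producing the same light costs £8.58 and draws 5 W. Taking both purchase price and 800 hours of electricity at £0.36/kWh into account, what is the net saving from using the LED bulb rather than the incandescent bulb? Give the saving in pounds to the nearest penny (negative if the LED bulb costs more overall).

incandescent bulb: £0.58 + (71/1000) kW × 800 h × £0.36 = £0.58 + £20.448 = £21.028
LED bulb: £8.58 + (5/1000) kW × 800 h × £0.36 = £8.58 + £1.44 = £10.02
Saving = £21.028 − £10.02 = £11.008 → £11.01

£11.01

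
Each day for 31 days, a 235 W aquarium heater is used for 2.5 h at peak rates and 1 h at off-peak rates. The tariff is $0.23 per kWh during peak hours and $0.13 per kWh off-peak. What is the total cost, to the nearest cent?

$5.14

Peak energy = 0.235 kW × 2.5 h × 31 = 18.2125 kWh
Off-peak energy = 0.235 kW × 1 h × 31 = 7.285 kWh
Cost = 18.2125 × $0.23 + 7.285 × $0.13 = $4.188875 + $0.94705 = $5.14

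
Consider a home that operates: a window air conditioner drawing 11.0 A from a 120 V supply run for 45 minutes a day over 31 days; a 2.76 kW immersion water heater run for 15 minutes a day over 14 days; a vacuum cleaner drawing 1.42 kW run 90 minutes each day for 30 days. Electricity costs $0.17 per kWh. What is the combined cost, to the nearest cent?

$17.72

window air conditioner: Power = 11.0 A × 120 V = 1320 W = 1.32 kW
window air conditioner: Runtime = 45 min × 31 = 1395 min = 23.25 h
window air conditioner: 1.32 kW × 23.25 h = 30.69 kWh
immersion water heater: Runtime = 15 min × 14 = 210 min = 3.5 h
immersion water heater: 2.76 kW × 3.5 h = 9.66 kWh
vacuum cleaner: Runtime = 90 min × 30 = 2700 min = 45 h
vacuum cleaner: 1.42 kW × 45 h = 63.9 kWh
Total energy = 104.25 kWh
Cost = 104.25 × $0.17 = $17.72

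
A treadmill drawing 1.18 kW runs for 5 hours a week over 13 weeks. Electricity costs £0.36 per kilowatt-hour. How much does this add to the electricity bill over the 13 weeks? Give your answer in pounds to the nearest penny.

Runtime = 5 h/week × 13 weeks = 65 h
Energy = 1.18 kW × 65 h = 76.7 kWh
Cost = 76.7 kWh × £0.36/kWh = £27.61

£27.61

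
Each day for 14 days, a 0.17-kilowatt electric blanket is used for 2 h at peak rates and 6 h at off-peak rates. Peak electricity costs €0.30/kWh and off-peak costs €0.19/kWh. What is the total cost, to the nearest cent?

Peak energy = 0.17 kW × 2 h × 14 = 4.76 kWh
Off-peak energy = 0.17 kW × 6 h × 14 = 14.28 kWh
Cost = 4.76 × €0.30 + 14.28 × €0.19 = €1.428 + €2.7132 = €4.14

€4.14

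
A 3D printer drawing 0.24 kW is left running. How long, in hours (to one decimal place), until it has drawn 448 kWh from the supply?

Hours = 448 kWh ÷ 0.24 kW = 1866.7 h

1866.7 h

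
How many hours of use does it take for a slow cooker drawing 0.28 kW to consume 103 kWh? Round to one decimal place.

367.9 h

Hours = 103 kWh ÷ 0.28 kW = 367.9 h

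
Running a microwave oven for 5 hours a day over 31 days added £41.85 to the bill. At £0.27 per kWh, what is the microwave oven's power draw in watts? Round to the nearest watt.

Energy = £41.85 ÷ £0.27/kWh = 155 kWh
Runtime = 5 h/day × 31 days = 155 h
Power = 155 kWh ÷ 155 h = 1 kW = 1000 W

1000 W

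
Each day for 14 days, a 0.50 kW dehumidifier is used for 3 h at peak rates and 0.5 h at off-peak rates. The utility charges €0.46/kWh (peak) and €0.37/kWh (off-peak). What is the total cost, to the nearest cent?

Peak energy = 0.5 kW × 3 h × 14 = 21 kWh
Off-peak energy = 0.5 kW × 0.5 h × 14 = 3.5 kWh
Cost = 21 × €0.46 + 3.5 × €0.37 = €9.66 + €1.295 = €10.96

€10.96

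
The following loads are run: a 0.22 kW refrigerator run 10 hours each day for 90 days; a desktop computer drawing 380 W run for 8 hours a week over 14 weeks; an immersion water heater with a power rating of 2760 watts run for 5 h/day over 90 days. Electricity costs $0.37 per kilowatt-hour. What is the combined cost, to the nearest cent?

$548.55

refrigerator: Runtime = 10 h/day × 90 days = 900 h
refrigerator: 0.22 kW × 900 h = 198 kWh
desktop computer: Runtime = 8 h/week × 14 weeks = 112 h
desktop computer: 0.38 kW × 112 h = 42.56 kWh
immersion water heater: Runtime = 5 h/day × 90 days = 450 h
immersion water heater: 2.76 kW × 450 h = 1242 kWh
Total energy = 1482.56 kWh
Cost = 1482.56 × $0.37 = $548.55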